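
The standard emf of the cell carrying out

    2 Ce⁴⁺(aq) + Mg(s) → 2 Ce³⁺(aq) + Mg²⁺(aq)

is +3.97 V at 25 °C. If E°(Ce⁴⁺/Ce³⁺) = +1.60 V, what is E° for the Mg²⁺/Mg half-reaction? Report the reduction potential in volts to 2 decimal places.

In the reaction as written the Ce⁴⁺/Ce³⁺ couple is reduced (cathode) and Mg²⁺/Mg is oxidized (anode), so E°cell = E°(Ce⁴⁺/Ce³⁺) − E°(Mg²⁺/Mg).
E°(Mg²⁺/Mg) = E°(cathode) − E°cell = +1.60 − (+3.97) = −2.37 V.

−2.37 V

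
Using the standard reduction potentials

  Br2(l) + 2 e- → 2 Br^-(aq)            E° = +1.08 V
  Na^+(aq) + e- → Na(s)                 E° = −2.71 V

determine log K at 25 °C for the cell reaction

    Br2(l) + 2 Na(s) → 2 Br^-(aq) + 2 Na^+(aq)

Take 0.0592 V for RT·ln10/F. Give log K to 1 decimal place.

The Br₂/Br⁻ couple is reduced (cathode); E°cell = +1.08 − (−2.71) = +3.79 V with n = 2.
At equilibrium E = 0, so log K = nE°cell / 0.0592 = (2)(+3.79) / 0.0592 = 128.0.

log K = 128.0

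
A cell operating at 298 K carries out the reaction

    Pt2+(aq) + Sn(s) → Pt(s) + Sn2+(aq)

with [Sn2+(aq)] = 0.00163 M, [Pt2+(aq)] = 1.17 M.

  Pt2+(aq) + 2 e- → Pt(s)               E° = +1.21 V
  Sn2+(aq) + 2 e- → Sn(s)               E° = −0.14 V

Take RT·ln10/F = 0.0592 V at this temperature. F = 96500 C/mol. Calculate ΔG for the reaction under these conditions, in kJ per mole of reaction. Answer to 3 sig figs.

With Pt²⁺/Pt reduced at the cathode, E°cell = +1.21 − (−0.14) = +1.35 V and n = 2.
Q = [Sn2+(aq)] / [Pt2+(aq)] = 0.00139, so log Q = −2.856 and E = +1.35 − (0.0592/2)(−2.856) = +1.4345 V.
ΔG = −nFE = −(2)(96500)(+1.4345) J/mol = −277 kJ/mol.

−277 kJ/mol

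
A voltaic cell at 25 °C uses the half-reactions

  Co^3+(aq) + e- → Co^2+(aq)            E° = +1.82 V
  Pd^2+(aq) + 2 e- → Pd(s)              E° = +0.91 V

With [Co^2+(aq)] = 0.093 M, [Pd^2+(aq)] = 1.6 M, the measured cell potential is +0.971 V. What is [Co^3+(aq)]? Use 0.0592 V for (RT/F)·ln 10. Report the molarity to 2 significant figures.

The Co³⁺/Co²⁺ couple has the larger reduction potential, so it is the cathode: E°cell = +1.82 − (+0.91) = +0.91 V and n = 2.
From the Nernst equation, log Q = n(E° − E)/0.0592 = 2·(+0.91 − (+0.971))/0.0592 = −2.061.
For 2 Co^3+(aq) + Pd(s) → 2 Co^2+(aq) + Pd^2+(aq), the reaction quotient is Q = ([Co^2+(aq)]^2·[Pd^2+(aq)]) / [Co^3+(aq)]^2.
Isolating [Co^3+(aq)] in Q = 10^{−2.061} yields log [Co^3+(aq)] = 0.101, i.e. 1.3 M.

1.3 M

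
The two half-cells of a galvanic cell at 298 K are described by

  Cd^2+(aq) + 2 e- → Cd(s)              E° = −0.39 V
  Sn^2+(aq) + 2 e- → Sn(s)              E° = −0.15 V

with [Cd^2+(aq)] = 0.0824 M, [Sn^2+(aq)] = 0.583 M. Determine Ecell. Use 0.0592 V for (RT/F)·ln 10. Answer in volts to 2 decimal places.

The Sn²⁺/Sn couple has the more positive E°, so it is the cathode; Cd²⁺/Cd is the anode.
E°cell = −0.15 − (−0.39) = +0.24 V, with n = 2 electrons transferred.
Balancing gives Sn^2+(aq) + Cd(s) → Sn(s) + Cd^2+(aq); hence Q = [Cd^2+(aq)] / [Sn^2+(aq)] = 0.141 (log Q = −0.850).
Applying E = E° − (RT ln10/nF)·log Q gives +0.24 − (0.0592/2)(−0.850) = +0.27 V.

+0.27 V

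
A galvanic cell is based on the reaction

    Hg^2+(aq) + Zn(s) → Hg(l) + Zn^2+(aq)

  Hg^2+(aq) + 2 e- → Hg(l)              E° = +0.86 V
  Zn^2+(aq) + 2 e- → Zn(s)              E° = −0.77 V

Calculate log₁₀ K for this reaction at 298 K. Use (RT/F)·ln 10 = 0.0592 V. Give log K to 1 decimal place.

The Hg²⁺/Hg couple is reduced (cathode); E°cell = +0.86 − (−0.77) = +1.63 V with n = 2.
At equilibrium E = 0, so log K = nE°cell / 0.0592 = (2)(+1.63) / 0.0592 = 55.1.

log K = 55.1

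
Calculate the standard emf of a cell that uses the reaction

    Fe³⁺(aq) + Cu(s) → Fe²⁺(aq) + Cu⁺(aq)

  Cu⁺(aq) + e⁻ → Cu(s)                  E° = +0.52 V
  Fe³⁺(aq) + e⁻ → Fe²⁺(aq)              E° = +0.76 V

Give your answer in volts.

+0.24 V

Fe³⁺(aq) gains electrons, so the Fe³⁺/Fe²⁺ couple is the cathode; the Cu⁺/Cu couple is the anode.
E°cell = E°(cathode) − E°(anode) = +0.76 − (+0.52) = +0.24 V.
The positive value indicates the reaction is spontaneous as written.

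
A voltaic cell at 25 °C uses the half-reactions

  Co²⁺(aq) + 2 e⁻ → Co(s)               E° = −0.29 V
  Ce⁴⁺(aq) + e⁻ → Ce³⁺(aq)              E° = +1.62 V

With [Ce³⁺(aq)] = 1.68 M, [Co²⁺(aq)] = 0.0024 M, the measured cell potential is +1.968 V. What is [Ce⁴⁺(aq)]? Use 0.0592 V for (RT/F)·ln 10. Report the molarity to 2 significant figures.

Ce⁴⁺/Ce³⁺ is the cathode (higher E°); E°cell = +1.62 − (−0.29) = +1.91 V with n = 2.
Rearranging E = E° − (0.0592/n)·log Q gives log Q = 2(+1.91 − (+1.968))/0.0592 = −1.959.
For 2 Ce⁴⁺(aq) + Co(s) → 2 Ce³⁺(aq) + Co²⁺(aq), the reaction quotient is Q = ([Ce³⁺(aq)]^2·[Co²⁺(aq)]) / [Ce⁴⁺(aq)]^2.
Solving for the unknown gives log [Ce⁴⁺(aq)] = −0.105, so [Ce⁴⁺(aq)] ≈ 0.79 M.

0.79 M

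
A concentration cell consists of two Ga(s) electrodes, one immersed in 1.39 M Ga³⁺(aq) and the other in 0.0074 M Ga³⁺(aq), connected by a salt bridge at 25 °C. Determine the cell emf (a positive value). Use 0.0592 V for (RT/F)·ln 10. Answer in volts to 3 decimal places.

For a concentration cell E°cell = 0, since both electrodes use the same couple.
The compartment with the higher Ga³⁺(aq) concentration (1.39 M) acts as the cathode; ions are reduced there and produced at the dilute (0.0074 M) anode.
With n = 3, Ecell = −(0.0592/3)·log([dilute]/[conc]) = −(0.0592/3)·log(0.0074/1.39) = +0.045 V.

0.045 V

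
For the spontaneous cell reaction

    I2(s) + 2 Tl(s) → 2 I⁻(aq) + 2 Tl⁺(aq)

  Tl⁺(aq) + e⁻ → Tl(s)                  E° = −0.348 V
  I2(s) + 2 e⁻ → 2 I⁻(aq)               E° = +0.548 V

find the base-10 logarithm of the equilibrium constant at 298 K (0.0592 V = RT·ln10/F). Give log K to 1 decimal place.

log K = 30.3

The I₂/I⁻ couple is reduced (cathode); E°cell = +0.548 − (−0.348) = +0.896 V with n = 2.
At equilibrium E = 0, so log K = nE°cell / 0.0592 = (2)(+0.896) / 0.0592 = 30.3.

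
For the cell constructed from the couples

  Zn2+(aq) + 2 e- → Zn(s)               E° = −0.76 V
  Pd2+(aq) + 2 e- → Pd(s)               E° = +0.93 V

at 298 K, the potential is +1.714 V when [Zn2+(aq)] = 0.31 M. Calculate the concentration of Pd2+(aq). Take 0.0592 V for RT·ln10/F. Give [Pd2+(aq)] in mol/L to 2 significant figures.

2.0 M

Pd²⁺/Pd is the cathode (higher E°); E°cell = +0.93 − (−0.76) = +1.69 V with n = 2.
From the Nernst equation, log Q = n(E° − E)/0.0592 = 2·(+1.69 − (+1.714))/0.0592 = −0.811.
For Pd2+(aq) + Zn(s) → Pd(s) + Zn2+(aq), the reaction quotient is Q = [Zn2+(aq)] / [Pd2+(aq)].
Solving for the unknown gives log [Pd2+(aq)] = 0.302, so [Pd2+(aq)] ≈ 2.0 M.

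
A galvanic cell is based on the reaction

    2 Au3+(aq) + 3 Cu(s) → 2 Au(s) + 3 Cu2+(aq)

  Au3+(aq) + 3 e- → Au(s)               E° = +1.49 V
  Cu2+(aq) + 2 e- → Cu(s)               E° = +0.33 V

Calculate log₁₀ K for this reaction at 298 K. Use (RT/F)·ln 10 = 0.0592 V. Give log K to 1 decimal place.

log K = 117.6

The Au³⁺/Au couple is reduced (cathode); E°cell = +1.49 − (+0.33) = +1.16 V with n = 6.
At equilibrium E = 0, so log K = nE°cell / 0.0592 = (6)(+1.16) / 0.0592 = 117.6.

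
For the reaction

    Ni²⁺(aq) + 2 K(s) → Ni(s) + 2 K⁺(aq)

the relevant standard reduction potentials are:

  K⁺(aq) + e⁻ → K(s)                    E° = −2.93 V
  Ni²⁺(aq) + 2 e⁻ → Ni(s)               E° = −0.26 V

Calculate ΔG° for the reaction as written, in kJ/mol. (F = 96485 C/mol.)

−515 kJ/mol

In the reaction as written Ni²⁺(aq) is reduced, so the Ni²⁺/Ni couple is the cathode and K⁺/K is the anode.
E°cell = −0.26 − (−2.93) = +2.67 V; balancing electrons gives n = 2.
ΔG° = −nFE°cell = −(2)(96485)(+2.67) J/mol = −515 kJ/mol.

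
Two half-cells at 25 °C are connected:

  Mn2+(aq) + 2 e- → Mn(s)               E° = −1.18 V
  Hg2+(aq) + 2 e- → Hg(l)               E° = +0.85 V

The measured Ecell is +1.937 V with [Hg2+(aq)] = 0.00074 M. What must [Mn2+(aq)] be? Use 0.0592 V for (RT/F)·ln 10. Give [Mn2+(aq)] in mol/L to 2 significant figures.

Hg²⁺/Hg is the cathode (higher E°); E°cell = +0.85 − (−1.18) = +2.03 V with n = 2.
Rearranging E = E° − (0.0592/n)·log Q gives log Q = 2(+2.03 − (+1.937))/0.0592 = 3.142.
Balancing electrons gives Hg2+(aq) + Mn(s) → Hg(l) + Mn2+(aq); thus Q = [Mn2+(aq)] / [Hg2+(aq)].
Solving for the unknown gives log [Mn2+(aq)] = 0.011, so [Mn2+(aq)] ≈ 1.0 M.

1.0 M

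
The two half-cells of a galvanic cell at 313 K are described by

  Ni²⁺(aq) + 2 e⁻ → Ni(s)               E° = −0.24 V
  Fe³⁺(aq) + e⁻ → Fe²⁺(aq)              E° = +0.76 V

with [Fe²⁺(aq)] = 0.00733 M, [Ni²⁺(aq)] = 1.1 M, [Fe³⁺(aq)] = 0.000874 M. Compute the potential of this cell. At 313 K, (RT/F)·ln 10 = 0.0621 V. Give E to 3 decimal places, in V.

+0.941 V

The Fe³⁺/Fe²⁺ couple has the more positive E°, so it is the cathode; Ni²⁺/Ni is the anode.
The standard potential is +0.76 − (−0.24) = +1.00 V and the balanced reaction transfers n = 2 electrons.
The balanced reaction is 2 Fe³⁺(aq) + Ni(s) → 2 Fe²⁺(aq) + Ni²⁺(aq), so Q = ([Fe²⁺(aq)]^2·[Ni²⁺(aq)]) / [Fe³⁺(aq)]^2 = 77.4 and log Q = 1.889.
E = E° − (0.0621/n)·log Q = +1.00 − (0.0621/2)(1.889) = +0.941 V.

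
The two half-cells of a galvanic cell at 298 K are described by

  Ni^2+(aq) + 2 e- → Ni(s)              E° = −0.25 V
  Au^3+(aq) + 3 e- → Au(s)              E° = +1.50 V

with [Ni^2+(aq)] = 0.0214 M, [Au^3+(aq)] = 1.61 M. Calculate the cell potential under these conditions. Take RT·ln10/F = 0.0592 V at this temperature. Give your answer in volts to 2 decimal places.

+1.80 V

Au³⁺/Au is reduced (cathode, E° = +1.50 V) and Ni²⁺/Ni is oxidized (anode).
E°cell = +1.50 − (−0.25) = +1.75 V, with n = 6 electrons transferred.
Balancing gives 2 Au^3+(aq) + 3 Ni(s) → 2 Au(s) + 3 Ni^2+(aq); hence Q = [Ni^2+(aq)]^3 / [Au^3+(aq)]^2 = 3.78×10^−6 (log Q = −5.422).
E = E° − (0.0592/n)·log Q = +1.75 − (0.0592/6)(−5.422) = +1.80 V.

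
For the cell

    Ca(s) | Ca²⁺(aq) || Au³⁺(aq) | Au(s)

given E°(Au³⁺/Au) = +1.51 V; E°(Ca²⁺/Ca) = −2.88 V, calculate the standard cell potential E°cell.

+4.39 V

By convention the left-hand electrode in cell notation is the anode (oxidation) and the right-hand electrode is the cathode (reduction).
E°cell = E°(right) − E°(left) = +1.51 − (−2.88) = +4.39 V.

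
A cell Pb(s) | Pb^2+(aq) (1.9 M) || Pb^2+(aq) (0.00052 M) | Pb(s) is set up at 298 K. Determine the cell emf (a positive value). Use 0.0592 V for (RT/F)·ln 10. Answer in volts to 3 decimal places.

0.105 V

For a concentration cell E°cell = 0, since both electrodes use the same couple.
The compartment with the higher Pb^2+(aq) concentration (1.9 M) acts as the cathode; ions are reduced there and produced at the dilute (0.00052 M) anode.
With n = 2, Ecell = −(0.0592/2)·log([dilute]/[conc]) = −(0.0592/2)·log(0.00052/1.9) = +0.105 V.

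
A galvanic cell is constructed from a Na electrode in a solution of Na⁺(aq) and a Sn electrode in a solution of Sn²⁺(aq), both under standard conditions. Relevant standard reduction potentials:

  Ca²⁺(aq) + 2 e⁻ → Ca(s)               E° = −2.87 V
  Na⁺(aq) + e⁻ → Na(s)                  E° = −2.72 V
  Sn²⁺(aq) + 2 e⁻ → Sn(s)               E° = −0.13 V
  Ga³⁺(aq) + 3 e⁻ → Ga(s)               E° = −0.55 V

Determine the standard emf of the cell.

+2.59 V

Of the two couples in this cell, the one with the more positive reduction potential is reduced at the cathode: here that is Sn²⁺/Sn (−0.13 V); Na⁺/Na (−2.72 V) is the anode.
E°cell = E°(cathode) − E°(anode) = −0.13 − (−2.72) = +2.59 V.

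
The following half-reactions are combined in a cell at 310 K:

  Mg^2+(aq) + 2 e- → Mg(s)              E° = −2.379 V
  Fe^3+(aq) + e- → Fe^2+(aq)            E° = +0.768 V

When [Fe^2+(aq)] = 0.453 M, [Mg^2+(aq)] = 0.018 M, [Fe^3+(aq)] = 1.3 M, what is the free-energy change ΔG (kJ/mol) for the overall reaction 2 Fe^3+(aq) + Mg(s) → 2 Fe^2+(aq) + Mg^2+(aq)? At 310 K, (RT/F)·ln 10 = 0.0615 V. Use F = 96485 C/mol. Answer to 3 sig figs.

E°cell = +0.768 − (−2.379) = +3.147 V; the balanced reaction transfers n = 2 electrons.
Here Q = ([Fe^2+(aq)]^2·[Mg^2+(aq)]) / [Fe^3+(aq)]^2 = 0.00219 (log Q = −2.660), giving E = +3.147 − (0.0615/2)·(−2.660) = +3.2288 V.
Then ΔG = −nFE = −2 × 96485 × +3.2288 J/mol = −623 kJ/mol.

−623 kJ/mol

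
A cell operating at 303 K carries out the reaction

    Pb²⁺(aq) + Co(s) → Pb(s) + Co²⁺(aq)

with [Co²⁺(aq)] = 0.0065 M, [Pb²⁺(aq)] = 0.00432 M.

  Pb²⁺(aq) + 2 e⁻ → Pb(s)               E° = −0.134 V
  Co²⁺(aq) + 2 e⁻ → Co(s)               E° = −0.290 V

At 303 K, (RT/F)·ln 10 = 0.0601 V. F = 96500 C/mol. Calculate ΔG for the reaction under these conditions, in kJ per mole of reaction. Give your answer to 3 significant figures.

−29.1 kJ/mol

E°cell = −0.134 − (−0.290) = +0.156 V; the balanced reaction transfers n = 2 electrons.
The reaction quotient is [Co²⁺(aq)] / [Pb²⁺(aq)] = 1.5; by Nernst, E = +0.156 − (0.0601/2)(0.177) = +0.1507 V.
Finally ΔG = −nFE = −(2)(96500 C/mol)(+0.1507 V) = −29.1 kJ/mol.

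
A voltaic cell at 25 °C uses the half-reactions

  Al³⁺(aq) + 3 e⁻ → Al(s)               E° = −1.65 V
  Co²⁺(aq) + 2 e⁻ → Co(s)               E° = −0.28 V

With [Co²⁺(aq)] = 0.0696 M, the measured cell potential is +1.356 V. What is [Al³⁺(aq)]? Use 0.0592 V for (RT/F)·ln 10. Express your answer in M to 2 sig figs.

0.094 M

The Co²⁺/Co couple has the larger reduction potential, so it is the cathode: E°cell = −0.28 − (−1.65) = +1.37 V and n = 6.
From the Nernst equation, log Q = n(E° − E)/0.0592 = 6·(+1.37 − (+1.356))/0.0592 = 1.419.
For 3 Co²⁺(aq) + 2 Al(s) → 3 Co(s) + 2 Al³⁺(aq), the reaction quotient is Q = [Al³⁺(aq)]^2 / [Co²⁺(aq)]^3.
Isolating [Al³⁺(aq)] in Q = 10^{1.419} yields log [Al³⁺(aq)] = −1.027, i.e. 0.094 M.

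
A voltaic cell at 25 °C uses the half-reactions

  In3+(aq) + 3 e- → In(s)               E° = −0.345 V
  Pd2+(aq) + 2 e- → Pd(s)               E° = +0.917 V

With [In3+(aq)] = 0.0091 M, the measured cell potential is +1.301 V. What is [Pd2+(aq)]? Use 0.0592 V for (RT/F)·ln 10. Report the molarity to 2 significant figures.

0.91 M

With Pd²⁺/Pd at the cathode and In³⁺/In at the anode, E°cell = +0.917 − (−0.345) = +1.262 V (n = 6).
From the Nernst equation, log Q = n(E° − E)/0.0592 = 6·(+1.262 − (+1.301))/0.0592 = −3.953.
For 3 Pd2+(aq) + 2 In(s) → 3 Pd(s) + 2 In3+(aq), the reaction quotient is Q = [In3+(aq)]^2 / [Pd2+(aq)]^3.
Solving for the unknown gives log [Pd2+(aq)] = −0.043, so [Pd2+(aq)] ≈ 0.91 M.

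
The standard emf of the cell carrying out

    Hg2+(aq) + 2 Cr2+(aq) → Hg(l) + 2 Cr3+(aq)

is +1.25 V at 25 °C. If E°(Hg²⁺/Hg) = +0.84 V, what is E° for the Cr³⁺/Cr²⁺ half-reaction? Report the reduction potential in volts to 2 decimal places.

In the reaction as written the Hg²⁺/Hg couple is reduced (cathode) and Cr³⁺/Cr²⁺ is oxidized (anode), so E°cell = E°(Hg²⁺/Hg) − E°(Cr³⁺/Cr²⁺).
E°(Cr³⁺/Cr²⁺) = E°(cathode) − E°cell = +0.84 − (+1.25) = −0.41 V.

−0.41 V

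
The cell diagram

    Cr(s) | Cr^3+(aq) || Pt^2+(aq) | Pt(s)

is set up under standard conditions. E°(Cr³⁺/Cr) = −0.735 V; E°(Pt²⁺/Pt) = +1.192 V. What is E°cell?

By convention the left-hand electrode in cell notation is the anode (oxidation) and the right-hand electrode is the cathode (reduction).
E°cell = E°(right) − E°(left) = +1.192 − (−0.735) = +1.927 V.

+1.927 V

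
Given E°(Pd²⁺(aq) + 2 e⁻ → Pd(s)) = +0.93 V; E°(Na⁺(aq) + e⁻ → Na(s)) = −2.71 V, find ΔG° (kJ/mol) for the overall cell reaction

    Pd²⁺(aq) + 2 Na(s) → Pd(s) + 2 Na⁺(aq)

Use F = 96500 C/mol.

In the reaction as written Pd²⁺(aq) is reduced, so the Pd²⁺/Pd couple is the cathode and Na⁺/Na is the anode.
E°cell = +0.93 − (−2.71) = +3.64 V; balancing electrons gives n = 2.
ΔG° = −nFE°cell = −(2)(96500)(+3.64) J/mol = −703 kJ/mol.

−703 kJ/mol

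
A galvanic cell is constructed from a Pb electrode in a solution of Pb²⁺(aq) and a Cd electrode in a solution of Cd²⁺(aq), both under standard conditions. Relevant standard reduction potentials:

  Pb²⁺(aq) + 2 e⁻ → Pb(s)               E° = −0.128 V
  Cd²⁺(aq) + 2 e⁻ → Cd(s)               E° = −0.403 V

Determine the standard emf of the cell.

The Pb²⁺/Pb couple has the higher E°, so Pb ion is reduced (cathode) and Cd is oxidized (anode).
E°cell = E°(cathode) − E°(anode) = −0.128 − (−0.403) = +0.275 V.

+0.275 V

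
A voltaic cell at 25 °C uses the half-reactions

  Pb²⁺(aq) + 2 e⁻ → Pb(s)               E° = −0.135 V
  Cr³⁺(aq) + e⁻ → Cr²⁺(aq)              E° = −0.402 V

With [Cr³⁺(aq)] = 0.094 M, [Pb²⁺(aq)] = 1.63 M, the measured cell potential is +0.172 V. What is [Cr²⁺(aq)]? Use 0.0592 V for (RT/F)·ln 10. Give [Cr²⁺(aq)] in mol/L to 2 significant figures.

The Pb²⁺/Pb couple has the larger reduction potential, so it is the cathode: E°cell = −0.135 − (−0.402) = +0.267 V and n = 2.
Since E = E° − (0.0592/n)·log Q, log Q = n(E° − E)/0.0592 = 3.209.
For Pb²⁺(aq) + 2 Cr²⁺(aq) → Pb(s) + 2 Cr³⁺(aq), the reaction quotient is Q = [Cr³⁺(aq)]^2 / ([Pb²⁺(aq)]·[Cr²⁺(aq)]^2).
Isolating [Cr²⁺(aq)] in Q = 10^{3.209} yields log [Cr²⁺(aq)] = −2.737, i.e. 0.0018 M.

0.0018 M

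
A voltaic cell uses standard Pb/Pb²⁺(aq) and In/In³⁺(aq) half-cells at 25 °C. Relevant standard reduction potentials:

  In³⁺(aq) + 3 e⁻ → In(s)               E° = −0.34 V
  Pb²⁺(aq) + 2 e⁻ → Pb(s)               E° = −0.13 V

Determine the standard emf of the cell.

+0.21 V

Of the two couples in this cell, the one with the more positive reduction potential is reduced at the cathode: here that is Pb²⁺/Pb (−0.13 V); In³⁺/In (−0.34 V) is the anode.
E°cell = E°(cathode) − E°(anode) = −0.13 − (−0.34) = +0.21 V.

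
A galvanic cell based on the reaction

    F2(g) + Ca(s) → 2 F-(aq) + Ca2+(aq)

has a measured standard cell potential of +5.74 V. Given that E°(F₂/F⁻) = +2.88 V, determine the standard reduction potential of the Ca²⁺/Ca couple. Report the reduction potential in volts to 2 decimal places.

−2.86 V

In the reaction as written the F₂/F⁻ couple is reduced (cathode) and Ca²⁺/Ca is oxidized (anode), so E°cell = E°(F₂/F⁻) − E°(Ca²⁺/Ca).
E°(Ca²⁺/Ca) = E°(cathode) − E°cell = +2.88 − (+5.74) = −2.86 V.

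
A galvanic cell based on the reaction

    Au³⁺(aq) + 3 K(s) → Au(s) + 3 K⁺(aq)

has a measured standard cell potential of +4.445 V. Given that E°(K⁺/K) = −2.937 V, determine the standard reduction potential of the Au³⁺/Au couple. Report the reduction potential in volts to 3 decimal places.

In the reaction as written the Au³⁺/Au couple is reduced (cathode) and K⁺/K is oxidized (anode), so E°cell = E°(Au³⁺/Au) − E°(K⁺/K).
E°(Au³⁺/Au) = E°cell + E°(anode) = +4.445 + (−2.937) = +1.508 V.

+1.508 V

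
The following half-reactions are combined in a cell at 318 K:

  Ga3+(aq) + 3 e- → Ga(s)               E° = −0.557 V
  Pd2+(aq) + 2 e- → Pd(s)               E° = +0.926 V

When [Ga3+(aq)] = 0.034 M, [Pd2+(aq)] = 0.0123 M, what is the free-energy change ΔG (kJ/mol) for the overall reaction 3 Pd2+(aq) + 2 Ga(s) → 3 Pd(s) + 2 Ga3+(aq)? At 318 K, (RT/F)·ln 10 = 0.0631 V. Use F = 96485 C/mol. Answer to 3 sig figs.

−842 kJ/mol

E°cell = +0.926 − (−0.557) = +1.483 V; the balanced reaction transfers n = 6 electrons.
Here Q = [Ga3+(aq)]^2 / [Pd2+(aq)]^3 = 621 (log Q = 2.793), giving E = +1.483 − (0.0631/6)·(2.793) = +1.4536 V.
Finally ΔG = −nFE = −(6)(96485 C/mol)(+1.4536 V) = −842 kJ/mol.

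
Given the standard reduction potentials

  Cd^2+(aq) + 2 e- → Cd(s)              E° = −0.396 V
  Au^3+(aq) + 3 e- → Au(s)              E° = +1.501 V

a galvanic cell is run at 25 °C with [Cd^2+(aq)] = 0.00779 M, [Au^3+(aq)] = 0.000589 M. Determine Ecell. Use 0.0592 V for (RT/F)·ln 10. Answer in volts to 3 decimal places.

+1.896 V

Au³⁺/Au is reduced (cathode, E° = +1.501 V) and Cd²⁺/Cd is oxidized (anode).
E°cell = E°cat − E°an = +1.501 − (−0.396) = +1.897 V; n = 6.
Balancing gives 2 Au^3+(aq) + 3 Cd(s) → 2 Au(s) + 3 Cd^2+(aq); hence Q = [Cd^2+(aq)]^3 / [Au^3+(aq)]^2 = 1.36 (log Q = 0.134).
Applying E = E° − (RT ln10/nF)·log Q gives +1.897 − (0.0592/6)(0.134) = +1.896 V.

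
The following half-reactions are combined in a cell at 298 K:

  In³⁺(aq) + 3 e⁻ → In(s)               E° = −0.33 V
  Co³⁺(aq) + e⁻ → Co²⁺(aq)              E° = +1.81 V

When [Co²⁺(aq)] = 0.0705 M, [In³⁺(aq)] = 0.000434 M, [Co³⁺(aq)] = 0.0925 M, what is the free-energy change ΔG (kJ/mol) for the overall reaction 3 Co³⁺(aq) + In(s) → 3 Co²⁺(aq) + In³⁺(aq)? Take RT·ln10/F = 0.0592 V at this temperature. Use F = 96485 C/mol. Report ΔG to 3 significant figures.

−641 kJ/mol

The standard cell potential is +1.81 − (−0.33) = +2.14 V, with n = 3 electrons in the balanced equation.
Here Q = ([Co²⁺(aq)]^3·[In³⁺(aq)]) / [Co³⁺(aq)]^3 = 0.000192 (log Q = −3.716), giving E = +2.14 − (0.0592/3)·(−3.716) = +2.2133 V.
ΔG = −nFE = −(3)(96485)(+2.2133) J/mol = −641 kJ/mol.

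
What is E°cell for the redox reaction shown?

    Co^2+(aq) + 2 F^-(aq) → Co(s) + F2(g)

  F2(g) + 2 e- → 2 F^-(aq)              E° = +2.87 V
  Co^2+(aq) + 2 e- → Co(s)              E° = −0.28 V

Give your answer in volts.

−3.15 V

In the reaction as written, Co^2+(aq) is reduced (cathode) and F2(g) is produced by oxidation at the anode.
E°cell = E°(cathode) − E°(anode) = −0.28 − (+2.87) = −3.15 V.
The negative E°cell means the reaction is non-spontaneous in the direction written.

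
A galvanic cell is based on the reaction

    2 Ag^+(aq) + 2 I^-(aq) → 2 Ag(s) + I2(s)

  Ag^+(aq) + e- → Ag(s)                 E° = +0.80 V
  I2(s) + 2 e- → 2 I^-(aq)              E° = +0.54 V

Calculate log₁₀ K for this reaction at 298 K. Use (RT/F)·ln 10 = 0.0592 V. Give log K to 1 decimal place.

The Ag⁺/Ag couple is reduced (cathode); E°cell = +0.80 − (+0.54) = +0.26 V with n = 2.
At equilibrium E = 0, so log K = nE°cell / 0.0592 = (2)(+0.26) / 0.0592 = 8.8.

log K = 8.8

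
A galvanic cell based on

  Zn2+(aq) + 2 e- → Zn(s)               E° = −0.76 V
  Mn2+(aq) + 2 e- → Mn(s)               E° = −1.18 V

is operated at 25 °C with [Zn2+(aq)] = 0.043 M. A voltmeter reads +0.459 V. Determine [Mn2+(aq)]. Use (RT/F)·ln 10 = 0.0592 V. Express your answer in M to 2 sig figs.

With Zn²⁺/Zn at the cathode and Mn²⁺/Mn at the anode, E°cell = −0.76 − (−1.18) = +0.42 V (n = 2).
Rearranging E = E° − (0.0592/n)·log Q gives log Q = 2(+0.42 − (+0.459))/0.0592 = −1.318.
The balanced reaction is Zn2+(aq) + Mn(s) → Zn(s) + Mn2+(aq), so Q = [Mn2+(aq)] / [Zn2+(aq)].
Solving for the unknown gives log [Mn2+(aq)] = −2.685, so [Mn2+(aq)] ≈ 0.0021 M.

0.0021 M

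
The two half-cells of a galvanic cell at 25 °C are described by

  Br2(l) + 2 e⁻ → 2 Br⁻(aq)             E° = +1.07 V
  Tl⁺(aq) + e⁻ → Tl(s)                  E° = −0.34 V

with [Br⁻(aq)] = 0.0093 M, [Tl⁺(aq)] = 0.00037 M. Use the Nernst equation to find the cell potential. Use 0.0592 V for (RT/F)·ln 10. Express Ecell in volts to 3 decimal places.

Since E°(Br₂/Br⁻) > E°(Tl⁺/Tl), Br₂/Br⁻ serves as the cathode.
E°cell = E°cat − E°an = +1.07 − (−0.34) = +1.41 V; n = 2.
Balancing gives Br2(l) + 2 Tl(s) → 2 Br⁻(aq) + 2 Tl⁺(aq); hence Q = [Br⁻(aq)]^2·[Tl⁺(aq)]^2 = 1.18×10^−11 (log Q = −10.927).
By the Nernst equation, E = +1.41 − (0.0592/2)·(−10.927) = +1.733 V.

+1.733 V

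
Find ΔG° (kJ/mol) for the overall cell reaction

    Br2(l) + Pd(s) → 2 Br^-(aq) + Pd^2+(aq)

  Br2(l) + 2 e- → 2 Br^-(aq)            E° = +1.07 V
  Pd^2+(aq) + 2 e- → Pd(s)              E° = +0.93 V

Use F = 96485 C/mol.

−27.0 kJ/mol

In the reaction as written Br2(l) is reduced, so the Br₂/Br⁻ couple is the cathode and Pd²⁺/Pd is the anode.
E°cell = +1.07 − (+0.93) = +0.14 V; balancing electrons gives n = 2.
ΔG° = −nFE°cell = −(2)(96485)(+0.14) J/mol = −27.0 kJ/mol.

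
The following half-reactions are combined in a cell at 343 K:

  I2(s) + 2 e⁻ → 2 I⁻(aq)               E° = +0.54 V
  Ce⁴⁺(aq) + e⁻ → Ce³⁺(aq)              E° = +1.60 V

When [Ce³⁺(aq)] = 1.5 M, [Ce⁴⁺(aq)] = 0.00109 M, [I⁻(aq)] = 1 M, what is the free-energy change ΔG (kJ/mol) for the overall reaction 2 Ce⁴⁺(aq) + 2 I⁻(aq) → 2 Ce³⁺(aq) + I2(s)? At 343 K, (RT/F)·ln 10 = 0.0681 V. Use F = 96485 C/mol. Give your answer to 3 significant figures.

−163 kJ/mol

With Ce⁴⁺/Ce³⁺ reduced at the cathode, E°cell = +1.60 − (+0.54) = +1.06 V and n = 2.
Q = [Ce³⁺(aq)]^2 / ([Ce⁴⁺(aq)]^2·[I⁻(aq)]^2) = 1.89×10^6, so log Q = 6.277 and E = +1.06 − (0.0681/2)(6.277) = +0.8463 V.
ΔG = −nFE = −(2)(96485)(+0.8463) J/mol = −163 kJ/mol.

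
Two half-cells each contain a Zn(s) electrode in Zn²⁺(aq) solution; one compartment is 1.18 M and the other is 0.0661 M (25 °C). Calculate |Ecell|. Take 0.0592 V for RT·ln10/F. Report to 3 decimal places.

0.037 V

For a concentration cell E°cell = 0, since both electrodes use the same couple.
The compartment with the higher Zn²⁺(aq) concentration (1.18 M) acts as the cathode; ions are reduced there and produced at the dilute (0.0661 M) anode.
With n = 2, Ecell = −(0.0592/2)·log([dilute]/[conc]) = −(0.0592/2)·log(0.0661/1.18) = +0.037 V.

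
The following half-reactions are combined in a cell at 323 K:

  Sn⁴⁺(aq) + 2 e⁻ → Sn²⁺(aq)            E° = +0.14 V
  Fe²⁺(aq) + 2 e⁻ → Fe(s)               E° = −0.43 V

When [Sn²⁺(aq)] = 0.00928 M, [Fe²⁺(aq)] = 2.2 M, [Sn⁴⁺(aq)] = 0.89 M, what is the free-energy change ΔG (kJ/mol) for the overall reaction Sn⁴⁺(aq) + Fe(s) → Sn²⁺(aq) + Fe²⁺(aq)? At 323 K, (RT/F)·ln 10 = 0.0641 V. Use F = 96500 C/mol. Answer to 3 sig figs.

−120 kJ/mol

With Sn⁴⁺/Sn²⁺ reduced at the cathode, E°cell = +0.14 − (−0.43) = +0.57 V and n = 2.
Here Q = ([Sn²⁺(aq)]·[Fe²⁺(aq)]) / [Sn⁴⁺(aq)] = 0.0229 (log Q = −1.639), giving E = +0.57 − (0.0641/2)·(−1.639) = +0.6225 V.
Then ΔG = −nFE = −2 × 96500 × +0.6225 J/mol = −120 kJ/mol.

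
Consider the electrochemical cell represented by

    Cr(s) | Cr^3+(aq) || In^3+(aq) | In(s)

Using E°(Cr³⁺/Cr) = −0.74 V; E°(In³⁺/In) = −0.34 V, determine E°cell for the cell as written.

By convention the left-hand electrode in cell notation is the anode (oxidation) and the right-hand electrode is the cathode (reduction).
E°cell = E°(right) − E°(left) = −0.34 − (−0.74) = +0.40 V.

+0.40 V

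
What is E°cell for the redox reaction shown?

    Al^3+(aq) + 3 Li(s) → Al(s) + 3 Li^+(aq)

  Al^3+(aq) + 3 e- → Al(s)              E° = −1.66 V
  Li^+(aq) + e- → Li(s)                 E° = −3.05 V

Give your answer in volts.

+1.39 V

Al^3+(aq) gains electrons, so the Al³⁺/Al couple is the cathode; the Li⁺/Li couple is the anode.
E°cell = E°(cathode) − E°(anode) = −1.66 − (−3.05) = +1.39 V.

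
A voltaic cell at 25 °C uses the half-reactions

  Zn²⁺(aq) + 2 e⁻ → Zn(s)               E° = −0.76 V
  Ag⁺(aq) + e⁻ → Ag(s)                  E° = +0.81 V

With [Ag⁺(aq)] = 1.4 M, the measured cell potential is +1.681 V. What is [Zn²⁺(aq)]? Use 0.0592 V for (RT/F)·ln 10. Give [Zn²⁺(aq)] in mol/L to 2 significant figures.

0.00035 M

With Ag⁺/Ag at the cathode and Zn²⁺/Zn at the anode, E°cell = +0.81 − (−0.76) = +1.57 V (n = 2).
Rearranging E = E° − (0.0592/n)·log Q gives log Q = 2(+1.57 − (+1.681))/0.0592 = −3.750.
Balancing electrons gives 2 Ag⁺(aq) + Zn(s) → 2 Ag(s) + Zn²⁺(aq); thus Q = [Zn²⁺(aq)] / [Ag⁺(aq)]^2.
Solving for the unknown gives log [Zn²⁺(aq)] = −3.458, so [Zn²⁺(aq)] ≈ 0.00035 M.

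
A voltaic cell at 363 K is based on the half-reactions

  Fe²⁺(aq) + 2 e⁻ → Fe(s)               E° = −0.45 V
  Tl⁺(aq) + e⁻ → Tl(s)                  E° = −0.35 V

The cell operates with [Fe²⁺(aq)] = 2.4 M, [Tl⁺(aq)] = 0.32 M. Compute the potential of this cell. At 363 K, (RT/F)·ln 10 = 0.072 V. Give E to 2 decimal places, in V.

+0.05 V

Tl⁺/Tl is reduced (cathode, E° = −0.35 V) and Fe²⁺/Fe is oxidized (anode).
E°cell = −0.35 − (−0.45) = +0.10 V, with n = 2 electrons transferred.
For the overall reaction 2 Tl⁺(aq) + Fe(s) → 2 Tl(s) + Fe²⁺(aq), Q = [Fe²⁺(aq)] / [Tl⁺(aq)]^2 = 23.4, giving log Q = 1.370.
E = E° − (0.072/n)·log Q = +0.10 − (0.072/2)(1.370) = +0.05 V.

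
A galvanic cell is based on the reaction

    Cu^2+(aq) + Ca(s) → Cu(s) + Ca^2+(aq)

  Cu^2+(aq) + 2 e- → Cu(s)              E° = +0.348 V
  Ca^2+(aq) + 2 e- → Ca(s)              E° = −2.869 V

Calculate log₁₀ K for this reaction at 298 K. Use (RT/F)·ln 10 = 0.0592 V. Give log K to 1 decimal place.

log K = 108.7

The Cu²⁺/Cu couple is reduced (cathode); E°cell = +0.348 − (−2.869) = +3.217 V with n = 2.
At equilibrium E = 0, so log K = nE°cell / 0.0592 = (2)(+3.217) / 0.0592 = 108.7.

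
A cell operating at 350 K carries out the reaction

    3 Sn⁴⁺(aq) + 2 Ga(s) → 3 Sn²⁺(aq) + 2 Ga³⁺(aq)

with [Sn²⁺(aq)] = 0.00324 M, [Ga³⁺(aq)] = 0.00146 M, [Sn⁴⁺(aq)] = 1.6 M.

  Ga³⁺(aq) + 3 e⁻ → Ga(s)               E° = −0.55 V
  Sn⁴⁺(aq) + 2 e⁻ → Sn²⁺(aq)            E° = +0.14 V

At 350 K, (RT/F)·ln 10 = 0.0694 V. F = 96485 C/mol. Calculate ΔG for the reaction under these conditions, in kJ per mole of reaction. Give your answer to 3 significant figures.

−492 kJ/mol

With Sn⁴⁺/Sn²⁺ reduced at the cathode, E°cell = +0.14 − (−0.55) = +0.69 V and n = 6.
Here Q = ([Sn²⁺(aq)]^3·[Ga³⁺(aq)]^2) / [Sn⁴⁺(aq)]^3 = 1.77×10^−14 (log Q = −13.752), giving E = +0.69 − (0.0694/6)·(−13.752) = +0.8491 V.
ΔG = −nFE = −(6)(96485)(+0.8491) J/mol = −492 kJ/mol.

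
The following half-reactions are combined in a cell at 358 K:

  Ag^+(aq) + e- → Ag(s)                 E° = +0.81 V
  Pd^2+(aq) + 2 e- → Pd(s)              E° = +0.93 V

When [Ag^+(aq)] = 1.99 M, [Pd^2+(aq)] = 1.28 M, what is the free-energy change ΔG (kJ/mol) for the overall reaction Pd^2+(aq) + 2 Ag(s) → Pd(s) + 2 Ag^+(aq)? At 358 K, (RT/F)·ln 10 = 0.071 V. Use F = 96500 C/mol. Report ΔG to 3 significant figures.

The standard cell potential is +0.93 − (+0.81) = +0.12 V, with n = 2 electrons in the balanced equation.
The reaction quotient is [Ag^+(aq)]^2 / [Pd^2+(aq)] = 3.09; by Nernst, E = +0.12 − (0.071/2)(0.490) = +0.1026 V.
Then ΔG = −nFE = −2 × 96500 × +0.1026 J/mol = −19.8 kJ/mol.

−19.8 kJ/mol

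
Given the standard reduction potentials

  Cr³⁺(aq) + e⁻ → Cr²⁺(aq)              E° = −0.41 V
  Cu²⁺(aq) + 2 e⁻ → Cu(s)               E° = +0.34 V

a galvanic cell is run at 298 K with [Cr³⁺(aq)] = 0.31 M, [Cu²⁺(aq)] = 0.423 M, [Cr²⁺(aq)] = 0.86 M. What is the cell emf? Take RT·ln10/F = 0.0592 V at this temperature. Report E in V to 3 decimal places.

+0.765 V

Since E°(Cu²⁺/Cu) > E°(Cr³⁺/Cr²⁺), Cu²⁺/Cu serves as the cathode.
E°cell = E°cat − E°an = +0.34 − (−0.41) = +0.75 V; n = 2.
The balanced reaction is Cu²⁺(aq) + 2 Cr²⁺(aq) → Cu(s) + 2 Cr³⁺(aq), so Q = [Cr³⁺(aq)]^2 / ([Cu²⁺(aq)]·[Cr²⁺(aq)]^2) = 0.307 and log Q = −0.513.
Applying E = E° − (RT ln10/nF)·log Q gives +0.75 − (0.0592/2)(−0.513) = +0.765 V.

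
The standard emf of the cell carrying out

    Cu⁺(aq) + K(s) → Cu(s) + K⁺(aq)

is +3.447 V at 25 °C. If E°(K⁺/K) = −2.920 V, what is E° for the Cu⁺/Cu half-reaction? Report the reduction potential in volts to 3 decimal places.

+0.527 V

In the reaction as written the Cu⁺/Cu couple is reduced (cathode) and K⁺/K is oxidized (anode), so E°cell = E°(Cu⁺/Cu) − E°(K⁺/K).
E°(Cu⁺/Cu) = E°cell + E°(anode) = +3.447 + (−2.920) = +0.527 V.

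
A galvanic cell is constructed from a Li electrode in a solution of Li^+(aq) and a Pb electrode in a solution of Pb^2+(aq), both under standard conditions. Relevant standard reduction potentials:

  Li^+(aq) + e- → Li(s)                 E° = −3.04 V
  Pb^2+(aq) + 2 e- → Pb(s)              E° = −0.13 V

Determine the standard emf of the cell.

Of the two couples in this cell, the one with the more positive reduction potential is reduced at the cathode: here that is Pb²⁺/Pb (−0.13 V); Li⁺/Li (−3.04 V) is the anode.
E°cell = E°(cathode) − E°(anode) = −0.13 − (−3.04) = +2.91 V.

+2.91 V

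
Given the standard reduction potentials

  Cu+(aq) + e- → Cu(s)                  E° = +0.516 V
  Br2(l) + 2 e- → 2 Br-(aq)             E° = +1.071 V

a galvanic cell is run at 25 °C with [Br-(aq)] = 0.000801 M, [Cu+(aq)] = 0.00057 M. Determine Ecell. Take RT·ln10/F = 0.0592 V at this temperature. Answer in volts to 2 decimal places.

+0.93 V

Since E°(Br₂/Br⁻) > E°(Cu⁺/Cu), Br₂/Br⁻ serves as the cathode.
E°cell = +1.071 − (+0.516) = +0.555 V, with n = 2 electrons transferred.
For the overall reaction Br2(l) + 2 Cu(s) → 2 Br-(aq) + 2 Cu+(aq), Q = [Br-(aq)]^2·[Cu+(aq)]^2 = 2.08×10^−13, giving log Q = −12.681.
Applying E = E° − (RT ln10/nF)·log Q gives +0.555 − (0.0592/2)(−12.681) = +0.93 V.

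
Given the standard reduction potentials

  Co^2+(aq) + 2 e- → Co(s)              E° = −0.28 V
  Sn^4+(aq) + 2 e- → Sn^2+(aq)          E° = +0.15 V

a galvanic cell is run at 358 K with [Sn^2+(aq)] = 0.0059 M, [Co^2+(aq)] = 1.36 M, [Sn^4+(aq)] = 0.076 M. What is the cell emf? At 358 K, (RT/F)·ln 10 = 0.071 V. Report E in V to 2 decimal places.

Since E°(Sn⁴⁺/Sn²⁺) > E°(Co²⁺/Co), Sn⁴⁺/Sn²⁺ serves as the cathode.
E°cell = E°cat − E°an = +0.15 − (−0.28) = +0.43 V; n = 2.
Balancing gives Sn^4+(aq) + Co(s) → Sn^2+(aq) + Co^2+(aq); hence Q = ([Sn^2+(aq)]·[Co^2+(aq)]) / [Sn^4+(aq)] = 0.106 (log Q = −0.976).
E = E° − (0.071/n)·log Q = +0.43 − (0.071/2)(−0.976) = +0.46 V.

+0.46 V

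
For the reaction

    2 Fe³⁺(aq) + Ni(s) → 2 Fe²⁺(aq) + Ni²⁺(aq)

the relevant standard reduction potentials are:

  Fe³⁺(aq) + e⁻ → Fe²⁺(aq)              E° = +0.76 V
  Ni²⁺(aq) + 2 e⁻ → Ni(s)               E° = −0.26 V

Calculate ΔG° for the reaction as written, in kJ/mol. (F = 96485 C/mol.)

−197 kJ/mol

In the reaction as written Fe³⁺(aq) is reduced, so the Fe³⁺/Fe²⁺ couple is the cathode and Ni²⁺/Ni is the anode.
E°cell = +0.76 − (−0.26) = +1.02 V; balancing electrons gives n = 2.
ΔG° = −nFE°cell = −(2)(96485)(+1.02) J/mol = −197 kJ/mol.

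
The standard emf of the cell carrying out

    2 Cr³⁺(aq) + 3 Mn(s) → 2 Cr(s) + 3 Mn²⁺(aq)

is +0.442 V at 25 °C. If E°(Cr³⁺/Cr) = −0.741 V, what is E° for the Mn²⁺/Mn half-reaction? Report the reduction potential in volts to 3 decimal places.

In the reaction as written the Cr³⁺/Cr couple is reduced (cathode) and Mn²⁺/Mn is oxidized (anode), so E°cell = E°(Cr³⁺/Cr) − E°(Mn²⁺/Mn).
E°(Mn²⁺/Mn) = E°(cathode) − E°cell = −0.741 − (+0.442) = −1.183 V.

−1.183 V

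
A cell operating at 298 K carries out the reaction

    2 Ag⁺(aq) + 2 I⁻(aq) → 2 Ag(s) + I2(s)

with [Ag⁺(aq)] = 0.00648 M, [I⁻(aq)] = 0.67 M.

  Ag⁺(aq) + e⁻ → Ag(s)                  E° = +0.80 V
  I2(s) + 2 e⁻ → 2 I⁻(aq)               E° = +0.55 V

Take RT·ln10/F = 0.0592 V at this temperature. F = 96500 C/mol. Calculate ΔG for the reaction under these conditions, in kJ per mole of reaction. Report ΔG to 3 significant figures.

The standard cell potential is +0.80 − (+0.55) = +0.25 V, with n = 2 electrons in the balanced equation.
Q = 1 / ([Ag⁺(aq)]^2·[I⁻(aq)]^2) = 5.31×10^4, so log Q = 4.725 and E = +0.25 − (0.0592/2)(4.725) = +0.1101 V.
Then ΔG = −nFE = −2 × 96500 × +0.1101 J/mol = −21.2 kJ/mol.

−21.2 kJ/mol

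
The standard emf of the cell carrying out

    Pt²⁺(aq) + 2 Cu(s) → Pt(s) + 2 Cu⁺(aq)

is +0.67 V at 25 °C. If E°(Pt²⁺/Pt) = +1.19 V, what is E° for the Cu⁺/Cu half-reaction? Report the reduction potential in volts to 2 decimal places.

+0.52 V

In the reaction as written the Pt²⁺/Pt couple is reduced (cathode) and Cu⁺/Cu is oxidized (anode), so E°cell = E°(Pt²⁺/Pt) − E°(Cu⁺/Cu).
E°(Cu⁺/Cu) = E°(cathode) − E°cell = +1.19 − (+0.67) = +0.52 V.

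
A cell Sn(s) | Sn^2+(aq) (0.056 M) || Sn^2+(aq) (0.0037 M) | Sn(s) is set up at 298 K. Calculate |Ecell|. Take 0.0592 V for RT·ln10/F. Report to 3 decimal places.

0.035 V

For a concentration cell E°cell = 0, since both electrodes use the same couple.
The compartment with the higher Sn^2+(aq) concentration (0.056 M) acts as the cathode; ions are reduced there and produced at the dilute (0.0037 M) anode.
With n = 2, Ecell = −(0.0592/2)·log([dilute]/[conc]) = −(0.0592/2)·log(0.0037/0.056) = +0.035 V.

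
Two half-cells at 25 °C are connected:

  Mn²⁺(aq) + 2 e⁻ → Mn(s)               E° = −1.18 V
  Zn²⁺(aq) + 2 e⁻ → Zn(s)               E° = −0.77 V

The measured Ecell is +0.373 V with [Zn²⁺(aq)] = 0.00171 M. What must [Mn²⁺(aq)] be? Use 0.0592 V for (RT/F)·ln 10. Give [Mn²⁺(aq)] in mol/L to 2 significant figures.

Zn²⁺/Zn is the cathode (higher E°); E°cell = −0.77 − (−1.18) = +0.41 V with n = 2.
From the Nernst equation, log Q = n(E° − E)/0.0592 = 2·(+0.41 − (+0.373))/0.0592 = 1.250.
The balanced reaction is Zn²⁺(aq) + Mn(s) → Zn(s) + Mn²⁺(aq), so Q = [Mn²⁺(aq)] / [Zn²⁺(aq)].
Isolating [Mn²⁺(aq)] in Q = 10^{1.250} yields log [Mn²⁺(aq)] = −1.517, i.e. 0.030 M.

0.030 M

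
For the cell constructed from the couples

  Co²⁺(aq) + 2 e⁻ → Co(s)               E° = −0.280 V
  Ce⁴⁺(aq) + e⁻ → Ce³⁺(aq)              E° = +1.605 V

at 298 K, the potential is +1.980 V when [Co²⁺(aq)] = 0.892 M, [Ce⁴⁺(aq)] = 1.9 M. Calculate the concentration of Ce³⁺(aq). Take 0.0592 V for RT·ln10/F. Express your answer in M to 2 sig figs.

0.050 M

With Ce⁴⁺/Ce³⁺ at the cathode and Co²⁺/Co at the anode, E°cell = +1.605 − (−0.280) = +1.885 V (n = 2).
From the Nernst equation, log Q = n(E° − E)/0.0592 = 2·(+1.885 − (+1.980))/0.0592 = −3.209.
The balanced reaction is 2 Ce⁴⁺(aq) + Co(s) → 2 Ce³⁺(aq) + Co²⁺(aq), so Q = ([Ce³⁺(aq)]^2·[Co²⁺(aq)]) / [Ce⁴⁺(aq)]^2.
Substituting the known concentrations and solving, log [Ce³⁺(aq)] = −1.301 and [Ce³⁺(aq)] = 0.050 M.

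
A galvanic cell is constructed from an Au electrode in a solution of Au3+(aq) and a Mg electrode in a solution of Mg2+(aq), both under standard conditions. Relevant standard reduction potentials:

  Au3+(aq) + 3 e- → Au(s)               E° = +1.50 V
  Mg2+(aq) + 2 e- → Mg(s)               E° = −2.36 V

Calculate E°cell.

Of the two couples in this cell, the one with the more positive reduction potential is reduced at the cathode: here that is Au³⁺/Au (+1.50 V); Mg²⁺/Mg (−2.36 V) is the anode.
E°cell = E°(cathode) − E°(anode) = +1.50 − (−2.36) = +3.86 V.

+3.86 V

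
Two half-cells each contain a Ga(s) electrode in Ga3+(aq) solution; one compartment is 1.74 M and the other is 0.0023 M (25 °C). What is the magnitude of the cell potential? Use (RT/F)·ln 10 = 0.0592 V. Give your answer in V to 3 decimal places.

0.057 V

For a concentration cell E°cell = 0, since both electrodes use the same couple.
The compartment with the higher Ga3+(aq) concentration (1.74 M) acts as the cathode; ions are reduced there and produced at the dilute (0.0023 M) anode.
With n = 3, Ecell = −(0.0592/3)·log([dilute]/[conc]) = −(0.0592/3)·log(0.0023/1.74) = +0.057 V.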